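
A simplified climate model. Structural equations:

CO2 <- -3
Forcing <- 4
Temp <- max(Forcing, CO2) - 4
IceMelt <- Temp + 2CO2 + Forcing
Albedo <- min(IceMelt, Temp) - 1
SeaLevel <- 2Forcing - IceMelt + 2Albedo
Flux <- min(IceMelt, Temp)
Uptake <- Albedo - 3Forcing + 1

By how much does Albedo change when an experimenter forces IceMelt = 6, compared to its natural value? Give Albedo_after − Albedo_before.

Intervening sets IceMelt = 6 and removes its equation (IceMelt <- Temp + 2CO2 + Forcing).
Temp = max(Forcing, CO2) - 4  [with Forcing=4, CO2=-3]  = 0
Albedo = min(IceMelt, Temp) - 1  [with IceMelt=6, Temp=0]  = -1
Without intervention: Temp = max(Forcing, CO2) - 4  [with Forcing=4, CO2=-3]  = 0; IceMelt = Temp + 2CO2 + Forcing  [with Temp=0, CO2=-3, Forcing=4]  = -2; Albedo = min(IceMelt, Temp) - 1  [with IceMelt=-2, Temp=0]  = -3.
Change = -1 − (-3) = 2.

2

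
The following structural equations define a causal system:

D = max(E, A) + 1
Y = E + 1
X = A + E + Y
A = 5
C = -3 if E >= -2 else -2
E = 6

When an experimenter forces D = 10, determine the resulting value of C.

Under do(D=10), the mechanism D = max(E, A) + 1 is discarded; D is fixed at 10.
Since C is not a descendant of the intervened variable, it is unaffected.
C = -3 if E >= -2 else -2  [with E=6]  = -3

-3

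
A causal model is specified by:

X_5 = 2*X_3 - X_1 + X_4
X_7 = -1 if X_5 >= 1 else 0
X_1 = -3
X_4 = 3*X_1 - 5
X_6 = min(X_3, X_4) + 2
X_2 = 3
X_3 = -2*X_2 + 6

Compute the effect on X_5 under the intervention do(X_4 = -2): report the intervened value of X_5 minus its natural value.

Intervening sets X_4 = -2 and removes its equation (X_4 = 3*X_1 - 5).
X_3 = -2*X_2 + 6  [with X_2=3]  = 0
X_5 = 2*X_3 - X_1 + X_4  [with X_3=0, X_1=-3, X_4=-2]  = 1
Without intervention: X_3 = -2*X_2 + 6  [with X_2=3]  = 0; X_4 = 3*X_1 - 5  [with X_1=-3]  = -14; X_5 = 2*X_3 - X_1 + X_4  [with X_3=0, X_1=-3, X_4=-14]  = -11.
Change = 1 − (-11) = 12.

12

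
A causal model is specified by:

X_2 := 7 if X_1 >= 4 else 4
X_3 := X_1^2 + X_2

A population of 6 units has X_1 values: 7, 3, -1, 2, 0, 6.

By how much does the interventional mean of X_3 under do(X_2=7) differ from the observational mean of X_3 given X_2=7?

-26

Every unit gets X_2=7 under the intervention. X_3 values become 56, 16, 8, 11, 7, 43; E[X_3|do(X_2=7)] = 23.5.
E[X_3|X_2=7] averages over only the 2 units with X_2=7 (X_1 = 7, 6): X_3 = 56, 43, mean 49.5.
Difference = 23.5 − 49.5 = -26.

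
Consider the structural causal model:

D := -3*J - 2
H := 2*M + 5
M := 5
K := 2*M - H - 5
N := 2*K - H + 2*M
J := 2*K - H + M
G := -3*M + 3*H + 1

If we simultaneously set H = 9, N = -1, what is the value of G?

The joint intervention fixes H = 9, N = -1, removing each variable's own equation.
G = -3*M + 3*H + 1  [with M=5, H=9]  = 13

13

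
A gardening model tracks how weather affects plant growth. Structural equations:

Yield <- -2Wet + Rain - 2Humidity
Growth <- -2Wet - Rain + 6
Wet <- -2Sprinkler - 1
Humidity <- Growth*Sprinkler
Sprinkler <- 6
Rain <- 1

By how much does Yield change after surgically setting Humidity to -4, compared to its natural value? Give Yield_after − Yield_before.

380

The intervention breaks the incoming arrows to Humidity: Humidity <- Growth*Sprinkler no longer applies, and Humidity = -4.
Wet = -2Sprinkler - 1  [with Sprinkler=6]  = -13
Yield = -2Wet + Rain - 2Humidity  [with Wet=-13, Rain=1, Humidity=-4]  = 35
Without intervention: Wet = -2Sprinkler - 1  [with Sprinkler=6]  = -13; Growth = -2Wet - Rain + 6  [with Wet=-13, Rain=1]  = 31; Humidity = Growth*Sprinkler  [with Growth=31, Sprinkler=6]  = 186; Yield = -2Wet + Rain - 2Humidity  [with Wet=-13, Rain=1, Humidity=186]  = -345.
Change = 35 − (-345) = 380.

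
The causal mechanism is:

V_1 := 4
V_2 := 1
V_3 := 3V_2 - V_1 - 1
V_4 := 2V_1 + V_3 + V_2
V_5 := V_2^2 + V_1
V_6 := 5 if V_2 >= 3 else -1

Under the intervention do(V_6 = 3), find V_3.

do(V_6=3) replaces the equation V_6 := 5 if V_2 >= 3 else -1 with the constant V_6 = 3.
V_3 is not downstream of the intervention, so its value is determined by the original equations.
V_3 = 3V_2 - V_1 - 1  [with V_2=1, V_1=4]  = -2

-2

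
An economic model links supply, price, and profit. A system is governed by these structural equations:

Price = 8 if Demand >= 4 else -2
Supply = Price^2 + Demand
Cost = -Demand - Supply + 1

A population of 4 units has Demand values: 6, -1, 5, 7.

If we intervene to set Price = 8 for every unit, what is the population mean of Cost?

-71.5

Under do(Price=8), Price's equation is replaced by Price=8 for every unit. Per-unit Cost: -75, -61, -73, -77. Mean = -71.5.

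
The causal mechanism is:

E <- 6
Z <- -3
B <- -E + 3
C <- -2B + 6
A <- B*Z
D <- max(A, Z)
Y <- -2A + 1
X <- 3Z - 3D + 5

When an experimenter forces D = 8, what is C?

do(D=8) replaces the equation D <- max(A, Z) with the constant D = 8.
No directed path runs from D to C, so C keeps its natural value.
B = -E + 3  [with E=6]  = -3
C = -2B + 6  [with B=-3]  = 12

12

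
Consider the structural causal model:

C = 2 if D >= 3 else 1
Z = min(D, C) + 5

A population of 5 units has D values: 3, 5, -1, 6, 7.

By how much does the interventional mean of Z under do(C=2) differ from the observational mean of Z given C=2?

The intervention sets C=2 in all 5 units regardless of D. Recomputing Z per unit gives 7, 7, 4, 7, 7; average 6.4.
Observing C=2 restricts to units where C's equation naturally yields 2: D ∈ {3, 5, 6, 7}. In that subpopulation Z = 7, 7, 7, 7, mean 7.
Difference = 6.4 − 7 = -0.6.

-0.6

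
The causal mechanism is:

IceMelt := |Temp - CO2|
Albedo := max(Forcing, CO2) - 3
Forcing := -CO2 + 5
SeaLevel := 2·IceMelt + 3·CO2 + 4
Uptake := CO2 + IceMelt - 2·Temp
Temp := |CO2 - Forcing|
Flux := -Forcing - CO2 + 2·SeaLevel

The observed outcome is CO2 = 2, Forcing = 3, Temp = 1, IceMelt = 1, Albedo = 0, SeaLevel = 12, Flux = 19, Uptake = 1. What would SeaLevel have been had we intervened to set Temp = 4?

The intervention breaks the incoming arrows to Temp: Temp := |CO2 - Forcing| no longer applies, and Temp = 4.
IceMelt = |Temp - CO2|  [with Temp=4, CO2=2]  = 2
SeaLevel = 2·IceMelt + 3·CO2 + 4  [with IceMelt=2, CO2=2]  = 14

14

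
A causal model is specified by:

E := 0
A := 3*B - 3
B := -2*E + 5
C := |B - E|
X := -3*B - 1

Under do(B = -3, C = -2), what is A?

The joint intervention fixes B = -3, C = -2, removing each variable's own equation.
A = 3*B - 3  [with B=-3]  = -12

-12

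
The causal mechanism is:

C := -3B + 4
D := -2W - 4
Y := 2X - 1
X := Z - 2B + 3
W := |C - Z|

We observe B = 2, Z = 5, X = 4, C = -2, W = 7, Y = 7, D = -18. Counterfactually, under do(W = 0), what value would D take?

-4

Under do(W=0), the mechanism W := |C - Z| is discarded; W is fixed at 0.
D = -2W - 4  [with W=0]  = -4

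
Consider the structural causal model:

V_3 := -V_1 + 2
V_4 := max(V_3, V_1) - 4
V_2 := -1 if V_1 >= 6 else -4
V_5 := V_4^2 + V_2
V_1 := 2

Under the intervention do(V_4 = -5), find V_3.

Under do(V_4=-5), the mechanism V_4 := max(V_3, V_1) - 4 is discarded; V_4 is fixed at -5.
Since V_3 is not a descendant of the intervened variable, it is unaffected.
V_3 = -V_1 + 2  [with V_1=2]  = 0

0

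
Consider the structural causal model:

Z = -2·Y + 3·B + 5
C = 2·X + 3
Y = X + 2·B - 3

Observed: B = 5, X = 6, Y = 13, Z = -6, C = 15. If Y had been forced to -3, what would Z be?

The intervention breaks the incoming arrows to Y: Y = X + 2·B - 3 no longer applies, and Y = -3.
Z = -2·Y + 3·B + 5  [with Y=-3, B=5]  = 26

26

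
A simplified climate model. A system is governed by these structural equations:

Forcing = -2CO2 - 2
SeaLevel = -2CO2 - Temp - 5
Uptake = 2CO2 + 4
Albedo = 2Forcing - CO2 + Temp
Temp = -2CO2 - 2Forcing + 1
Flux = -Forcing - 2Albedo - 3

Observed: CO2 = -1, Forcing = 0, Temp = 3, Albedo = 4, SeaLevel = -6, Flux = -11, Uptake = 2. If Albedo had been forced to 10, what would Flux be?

-23

Under do(Albedo=10), the mechanism Albedo = 2Forcing - CO2 + Temp is discarded; Albedo is fixed at 10.
Forcing = -2CO2 - 2  [with CO2=-1]  = 0
Flux = -Forcing - 2Albedo - 3  [with Forcing=0, Albedo=10]  = -23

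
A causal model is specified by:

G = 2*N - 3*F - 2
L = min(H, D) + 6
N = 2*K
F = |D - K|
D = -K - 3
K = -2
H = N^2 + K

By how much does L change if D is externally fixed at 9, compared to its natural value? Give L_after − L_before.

Under do(D=9), the mechanism D = -K - 3 is discarded; D is fixed at 9.
N = 2*K  [with K=-2]  = -4
H = N^2 + K  [with N=-4, K=-2]  = 14
L = min(H, D) + 6  [with H=14, D=9]  = 15
Without intervention: D = -K - 3  [with K=-2]  = -1; N = 2*K  [with K=-2]  = -4; H = N^2 + K  [with N=-4, K=-2]  = 14; L = min(H, D) + 6  [with H=14, D=-1]  = 5.
Change = 15 − 5 = 10.

10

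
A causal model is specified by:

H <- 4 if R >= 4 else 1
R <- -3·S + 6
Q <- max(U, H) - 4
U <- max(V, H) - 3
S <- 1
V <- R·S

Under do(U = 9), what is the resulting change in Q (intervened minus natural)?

8

The intervention breaks the incoming arrows to U: U <- max(V, H) - 3 no longer applies, and U = 9.
R = -3·S + 6  [with S=1]  = 3
H = 4 if R >= 4 else 1  [with R=3]  = 1
Q = max(U, H) - 4  [with U=9, H=1]  = 5
Without intervention: R = -3·S + 6  [with S=1]  = 3; V = R·S  [with R=3, S=1]  = 3; H = 4 if R >= 4 else 1  [with R=3]  = 1; U = max(V, H) - 3  [with V=3, H=1]  = 0; Q = max(U, H) - 4  [with U=0, H=1]  = -3.
Change = 5 − (-3) = 8.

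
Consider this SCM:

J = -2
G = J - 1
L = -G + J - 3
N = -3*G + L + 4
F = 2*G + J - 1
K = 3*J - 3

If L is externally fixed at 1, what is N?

14

The intervention breaks the incoming arrows to L: L = -G + J - 3 no longer applies, and L = 1.
G = J - 1  [with J=-2]  = -3
N = -3*G + L + 4  [with G=-3, L=1]  = 14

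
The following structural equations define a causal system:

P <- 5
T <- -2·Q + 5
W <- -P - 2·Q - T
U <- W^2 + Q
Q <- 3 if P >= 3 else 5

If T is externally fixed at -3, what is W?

The intervention breaks the incoming arrows to T: T <- -2·Q + 5 no longer applies, and T = -3.
Q = 3 if P >= 3 else 5  [with P=5]  = 3
W = -P - 2·Q - T  [with P=5, Q=3, T=-3]  = -8

-8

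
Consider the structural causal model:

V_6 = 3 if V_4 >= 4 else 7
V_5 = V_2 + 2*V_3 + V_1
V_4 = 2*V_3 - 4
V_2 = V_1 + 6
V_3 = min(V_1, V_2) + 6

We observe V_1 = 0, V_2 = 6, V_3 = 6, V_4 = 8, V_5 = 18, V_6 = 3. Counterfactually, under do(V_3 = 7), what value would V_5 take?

20

do(V_3=7) replaces the equation V_3 = min(V_1, V_2) + 6 with the constant V_3 = 7.
V_2 = V_1 + 6  [with V_1=0]  = 6
V_5 = V_2 + 2*V_3 + V_1  [with V_2=6, V_3=7, V_1=0]  = 20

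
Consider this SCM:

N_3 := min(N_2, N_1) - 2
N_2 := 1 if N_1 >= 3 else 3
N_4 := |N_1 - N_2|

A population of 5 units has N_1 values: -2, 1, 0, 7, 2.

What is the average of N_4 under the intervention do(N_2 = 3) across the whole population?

3

Every unit gets N_2=3 under the intervention. N_4 values become 5, 2, 3, 4, 1; E[N_4|do(N_2=3)] = 3.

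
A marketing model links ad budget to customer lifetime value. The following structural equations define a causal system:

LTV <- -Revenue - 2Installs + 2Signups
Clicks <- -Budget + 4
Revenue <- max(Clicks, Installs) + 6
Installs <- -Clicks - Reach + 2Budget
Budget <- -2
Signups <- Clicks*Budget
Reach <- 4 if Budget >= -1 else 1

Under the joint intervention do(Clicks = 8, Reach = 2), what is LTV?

The joint intervention fixes Clicks = 8, Reach = 2, removing each variable's own equation.
Installs = -Clicks - Reach + 2Budget  [with Clicks=8, Reach=2, Budget=-2]  = -14
Signups = Clicks*Budget  [with Clicks=8, Budget=-2]  = -16
Revenue = max(Clicks, Installs) + 6  [with Clicks=8, Installs=-14]  = 14
LTV = -Revenue - 2Installs + 2Signups  [with Revenue=14, Installs=-14, Signups=-16]  = -18

-18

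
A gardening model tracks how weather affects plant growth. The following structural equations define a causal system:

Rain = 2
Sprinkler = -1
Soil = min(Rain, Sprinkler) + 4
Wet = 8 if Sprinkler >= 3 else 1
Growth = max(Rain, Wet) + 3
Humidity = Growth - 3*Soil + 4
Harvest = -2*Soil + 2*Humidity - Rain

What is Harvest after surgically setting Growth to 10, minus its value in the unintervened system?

10

Under do(Growth=10), the mechanism Growth = max(Rain, Wet) + 3 is discarded; Growth is fixed at 10.
Soil = min(Rain, Sprinkler) + 4  [with Rain=2, Sprinkler=-1]  = 3
Humidity = Growth - 3*Soil + 4  [with Growth=10, Soil=3]  = 5
Harvest = -2*Soil + 2*Humidity - Rain  [with Soil=3, Humidity=5, Rain=2]  = 2
Without intervention: Soil = min(Rain, Sprinkler) + 4  [with Rain=2, Sprinkler=-1]  = 3; Wet = 8 if Sprinkler >= 3 else 1  [with Sprinkler=-1]  = 1; Growth = max(Rain, Wet) + 3  [with Rain=2, Wet=1]  = 5; Humidity = Growth - 3*Soil + 4  [with Growth=5, Soil=3]  = 0; Harvest = -2*Soil + 2*Humidity - Rain  [with Soil=3, Humidity=0, Rain=2]  = -8.
Change = 2 − (-8) = 10.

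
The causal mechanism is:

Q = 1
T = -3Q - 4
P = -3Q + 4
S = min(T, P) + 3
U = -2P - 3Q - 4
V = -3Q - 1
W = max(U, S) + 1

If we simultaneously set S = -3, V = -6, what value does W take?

-2

Setting S = -3, V = -6 by intervention discards those variables' equations.
P = -3Q + 4  [with Q=1]  = 1
U = -2P - 3Q - 4  [with P=1, Q=1]  = -9
W = max(U, S) + 1  [with U=-9, S=-3]  = -2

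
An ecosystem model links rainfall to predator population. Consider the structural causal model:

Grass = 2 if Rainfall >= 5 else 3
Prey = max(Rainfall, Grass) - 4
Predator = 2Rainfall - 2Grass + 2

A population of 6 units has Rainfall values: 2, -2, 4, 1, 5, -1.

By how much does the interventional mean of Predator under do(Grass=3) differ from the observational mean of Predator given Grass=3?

Under do(Grass=3), Grass's equation is replaced by Grass=3 for every unit. Per-unit Predator: 0, -8, 4, -2, 6, -6. Mean = -1.
E[Predator|Grass=3] averages over only the 5 units with Grass=3 (Rainfall = 2, -2, 4, 1, -1): Predator = 0, -8, 4, -2, -6, mean -2.4.
Difference = -1 − (-2.4) = 1.4.

1.4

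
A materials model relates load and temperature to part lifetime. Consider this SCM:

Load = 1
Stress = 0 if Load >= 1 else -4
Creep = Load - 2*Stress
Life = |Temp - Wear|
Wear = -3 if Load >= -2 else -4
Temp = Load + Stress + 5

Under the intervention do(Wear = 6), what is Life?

The intervention breaks the incoming arrows to Wear: Wear = -3 if Load >= -2 else -4 no longer applies, and Wear = 6.
Stress = 0 if Load >= 1 else -4  [with Load=1]  = 0
Temp = Load + Stress + 5  [with Load=1, Stress=0]  = 6
Life = |Temp - Wear|  [with Temp=6, Wear=6]  = 0

0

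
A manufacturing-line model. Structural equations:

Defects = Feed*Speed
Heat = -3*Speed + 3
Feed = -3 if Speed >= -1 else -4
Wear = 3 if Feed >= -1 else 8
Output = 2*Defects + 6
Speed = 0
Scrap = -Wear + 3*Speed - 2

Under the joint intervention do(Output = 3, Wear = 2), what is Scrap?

-4

Setting Output = 3, Wear = 2 by intervention discards those variables' equations.
Scrap = -Wear + 3*Speed - 2  [with Wear=2, Speed=0]  = -4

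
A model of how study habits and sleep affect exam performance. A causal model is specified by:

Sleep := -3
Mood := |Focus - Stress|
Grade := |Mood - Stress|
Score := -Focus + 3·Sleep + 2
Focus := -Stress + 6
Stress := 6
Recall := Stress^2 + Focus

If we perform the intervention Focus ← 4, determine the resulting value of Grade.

The intervention breaks the incoming arrows to Focus: Focus := -Stress + 6 no longer applies, and Focus = 4.
Mood = |Focus - Stress|  [with Focus=4, Stress=6]  = 2
Grade = |Mood - Stress|  [with Mood=2, Stress=6]  = 4

4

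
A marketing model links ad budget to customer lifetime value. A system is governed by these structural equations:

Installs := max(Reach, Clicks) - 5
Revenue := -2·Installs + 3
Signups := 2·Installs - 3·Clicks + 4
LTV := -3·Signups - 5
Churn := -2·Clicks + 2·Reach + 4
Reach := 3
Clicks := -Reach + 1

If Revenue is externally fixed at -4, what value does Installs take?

do(Revenue=-4) replaces the equation Revenue := -2·Installs + 3 with the constant Revenue = -4.
Installs is not downstream of the intervention, so its value is determined by the original equations.
Clicks = -Reach + 1  [with Reach=3]  = -2
Installs = max(Reach, Clicks) - 5  [with Reach=3, Clicks=-2]  = -2

-2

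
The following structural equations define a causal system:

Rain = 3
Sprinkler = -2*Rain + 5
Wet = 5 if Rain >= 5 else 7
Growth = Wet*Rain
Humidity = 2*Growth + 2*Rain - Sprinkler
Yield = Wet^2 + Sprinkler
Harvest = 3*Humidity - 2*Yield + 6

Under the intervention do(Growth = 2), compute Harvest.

The intervention breaks the incoming arrows to Growth: Growth = Wet*Rain no longer applies, and Growth = 2.
Sprinkler = -2*Rain + 5  [with Rain=3]  = -1
Wet = 5 if Rain >= 5 else 7  [with Rain=3]  = 7
Humidity = 2*Growth + 2*Rain - Sprinkler  [with Growth=2, Rain=3, Sprinkler=-1]  = 11
Yield = Wet^2 + Sprinkler  [with Wet=7, Sprinkler=-1]  = 48
Harvest = 3*Humidity - 2*Yield + 6  [with Humidity=11, Yield=48]  = -57

-57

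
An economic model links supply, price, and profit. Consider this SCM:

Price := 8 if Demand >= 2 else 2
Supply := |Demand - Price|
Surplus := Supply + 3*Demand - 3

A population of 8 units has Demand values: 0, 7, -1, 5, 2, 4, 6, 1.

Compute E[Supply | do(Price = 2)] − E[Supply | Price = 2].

0.5

do(Price=2) breaks Price's dependence on Demand. With Price=2 fixed, Supply across the units is 2, 5, 3, 3, 0, 2, 4, 1, mean 2.5.
Observing Price=2 restricts to units where Price's equation naturally yields 2: Demand ∈ {0, -1, 1}. In that subpopulation Supply = 2, 3, 1, mean 2.
Difference = 2.5 − 2 = 0.5.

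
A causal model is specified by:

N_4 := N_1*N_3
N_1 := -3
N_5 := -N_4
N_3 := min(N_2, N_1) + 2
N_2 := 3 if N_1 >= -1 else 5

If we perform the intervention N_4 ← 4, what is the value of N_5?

Intervening sets N_4 = 4 and removes its equation (N_4 := N_1*N_3).
N_5 = -N_4  [with N_4=4]  = -4

-4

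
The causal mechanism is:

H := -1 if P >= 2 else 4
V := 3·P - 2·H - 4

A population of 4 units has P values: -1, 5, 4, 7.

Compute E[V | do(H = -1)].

The intervention sets H=-1 in all 4 units regardless of P. Recomputing V per unit gives -5, 13, 10, 19; average 9.25.

9.25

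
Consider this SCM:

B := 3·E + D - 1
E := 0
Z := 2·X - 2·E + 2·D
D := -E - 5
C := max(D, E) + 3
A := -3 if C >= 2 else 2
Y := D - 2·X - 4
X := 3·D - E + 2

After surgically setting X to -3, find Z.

The intervention breaks the incoming arrows to X: X := 3·D - E + 2 no longer applies, and X = -3.
D = -E - 5  [with E=0]  = -5
Z = 2·X - 2·E + 2·D  [with X=-3, E=0, D=-5]  = -16

-16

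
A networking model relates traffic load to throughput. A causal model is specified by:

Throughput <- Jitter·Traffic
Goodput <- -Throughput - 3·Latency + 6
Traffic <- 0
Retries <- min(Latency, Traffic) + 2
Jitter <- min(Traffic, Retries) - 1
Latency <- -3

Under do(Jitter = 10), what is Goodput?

15

Under do(Jitter=10), the mechanism Jitter <- min(Traffic, Retries) - 1 is discarded; Jitter is fixed at 10.
Throughput = Jitter·Traffic  [with Jitter=10, Traffic=0]  = 0
Goodput = -Throughput - 3·Latency + 6  [with Throughput=0, Latency=-3]  = 15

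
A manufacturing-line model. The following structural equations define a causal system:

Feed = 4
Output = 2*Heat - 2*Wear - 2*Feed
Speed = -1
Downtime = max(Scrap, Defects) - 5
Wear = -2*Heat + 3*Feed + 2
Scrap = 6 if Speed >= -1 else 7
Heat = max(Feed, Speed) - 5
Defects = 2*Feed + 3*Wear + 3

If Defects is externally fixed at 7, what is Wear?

16

The intervention breaks the incoming arrows to Defects: Defects = 2*Feed + 3*Wear + 3 no longer applies, and Defects = 7.
Since Wear is not a descendant of the intervened variable, it is unaffected.
Heat = max(Feed, Speed) - 5  [with Feed=4, Speed=-1]  = -1
Wear = -2*Heat + 3*Feed + 2  [with Heat=-1, Feed=4]  = 16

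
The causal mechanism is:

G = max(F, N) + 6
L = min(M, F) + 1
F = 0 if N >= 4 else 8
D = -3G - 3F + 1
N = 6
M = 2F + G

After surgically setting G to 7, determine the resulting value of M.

7

The intervention breaks the incoming arrows to G: G = max(F, N) + 6 no longer applies, and G = 7.
F = 0 if N >= 4 else 8  [with N=6]  = 0
M = 2F + G  [with F=0, G=7]  = 7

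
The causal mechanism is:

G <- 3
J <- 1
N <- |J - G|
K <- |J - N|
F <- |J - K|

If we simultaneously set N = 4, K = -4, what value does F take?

Setting N = 4, K = -4 by intervention discards those variables' equations.
F = |J - K|  [with J=1, K=-4]  = 5

5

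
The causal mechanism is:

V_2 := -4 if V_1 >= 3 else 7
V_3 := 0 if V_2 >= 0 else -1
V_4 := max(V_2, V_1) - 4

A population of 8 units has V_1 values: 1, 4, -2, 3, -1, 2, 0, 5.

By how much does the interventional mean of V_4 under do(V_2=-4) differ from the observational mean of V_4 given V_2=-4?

The intervention sets V_2=-4 in all 8 units regardless of V_1. Recomputing V_4 per unit gives -3, 0, -6, -1, -5, -2, -4, 1; average -2.5.
Conditioning on V_2=-4 selects the 3 unit(s) with V_1 ∈ {4, 3, 5}. Their V_4 values: 0, -1, 1. Mean = 0.
Difference = -2.5 − 0 = -2.5.

-2.5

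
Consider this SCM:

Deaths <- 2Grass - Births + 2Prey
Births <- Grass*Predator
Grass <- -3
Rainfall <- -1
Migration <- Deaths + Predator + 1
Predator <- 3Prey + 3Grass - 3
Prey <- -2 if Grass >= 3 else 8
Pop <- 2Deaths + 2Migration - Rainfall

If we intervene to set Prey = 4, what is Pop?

11

The intervention breaks the incoming arrows to Prey: Prey <- -2 if Grass >= 3 else 8 no longer applies, and Prey = 4.
Predator = 3Prey + 3Grass - 3  [with Prey=4, Grass=-3]  = 0
Births = Grass*Predator  [with Grass=-3, Predator=0]  = 0
Deaths = 2Grass - Births + 2Prey  [with Grass=-3, Births=0, Prey=4]  = 2
Migration = Deaths + Predator + 1  [with Deaths=2, Predator=0]  = 3
Pop = 2Deaths + 2Migration - Rainfall  [with Deaths=2, Migration=3, Rainfall=-1]  = 11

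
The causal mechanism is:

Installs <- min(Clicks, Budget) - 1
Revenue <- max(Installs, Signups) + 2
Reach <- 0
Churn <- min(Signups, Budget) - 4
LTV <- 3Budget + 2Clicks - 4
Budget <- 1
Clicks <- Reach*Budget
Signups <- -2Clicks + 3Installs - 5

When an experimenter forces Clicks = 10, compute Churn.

The intervention breaks the incoming arrows to Clicks: Clicks <- Reach*Budget no longer applies, and Clicks = 10.
Installs = min(Clicks, Budget) - 1  [with Clicks=10, Budget=1]  = 0
Signups = -2Clicks + 3Installs - 5  [with Clicks=10, Installs=0]  = -25
Churn = min(Signups, Budget) - 4  [with Signups=-25, Budget=1]  = -29

-29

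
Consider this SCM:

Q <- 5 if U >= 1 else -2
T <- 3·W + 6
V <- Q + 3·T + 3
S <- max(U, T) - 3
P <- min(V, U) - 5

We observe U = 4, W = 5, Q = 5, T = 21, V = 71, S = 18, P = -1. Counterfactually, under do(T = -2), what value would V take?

2

Intervening sets T = -2 and removes its equation (T <- 3·W + 6).
Q = 5 if U >= 1 else -2  [with U=4]  = 5
V = Q + 3·T + 3  [with Q=5, T=-2]  = 2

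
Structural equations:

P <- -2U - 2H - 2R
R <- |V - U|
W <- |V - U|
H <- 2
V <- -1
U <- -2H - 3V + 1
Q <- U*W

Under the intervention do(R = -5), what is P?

6

The intervention breaks the incoming arrows to R: R <- |V - U| no longer applies, and R = -5.
U = -2H - 3V + 1  [with H=2, V=-1]  = 0
P = -2U - 2H - 2R  [with U=0, H=2, R=-5]  = 6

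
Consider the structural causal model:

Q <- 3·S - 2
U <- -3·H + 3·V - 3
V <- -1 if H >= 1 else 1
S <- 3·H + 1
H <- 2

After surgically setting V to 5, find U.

6

do(V=5) replaces the equation V <- -1 if H >= 1 else 1 with the constant V = 5.
U = -3·H + 3·V - 3  [with H=2, V=5]  = 6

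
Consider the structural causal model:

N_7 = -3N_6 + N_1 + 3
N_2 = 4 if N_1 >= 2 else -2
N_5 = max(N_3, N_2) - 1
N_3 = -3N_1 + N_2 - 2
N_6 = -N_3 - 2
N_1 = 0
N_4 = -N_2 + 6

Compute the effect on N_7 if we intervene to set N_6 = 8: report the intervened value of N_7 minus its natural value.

Intervening sets N_6 = 8 and removes its equation (N_6 = -N_3 - 2).
N_7 = -3N_6 + N_1 + 3  [with N_6=8, N_1=0]  = -21
Without intervention: N_2 = 4 if N_1 >= 2 else -2  [with N_1=0]  = -2; N_3 = -3N_1 + N_2 - 2  [with N_1=0, N_2=-2]  = -4; N_6 = -N_3 - 2  [with N_3=-4]  = 2; N_7 = -3N_6 + N_1 + 3  [with N_6=2, N_1=0]  = -3.
Change = -21 − (-3) = -18.

-18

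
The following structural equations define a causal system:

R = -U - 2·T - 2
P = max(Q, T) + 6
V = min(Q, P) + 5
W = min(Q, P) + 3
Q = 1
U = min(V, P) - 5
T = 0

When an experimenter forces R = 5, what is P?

7

do(R=5) replaces the equation R = -U - 2·T - 2 with the constant R = 5.
P is not downstream of the intervention, so its value is determined by the original equations.
P = max(Q, T) + 6  [with Q=1, T=0]  = 7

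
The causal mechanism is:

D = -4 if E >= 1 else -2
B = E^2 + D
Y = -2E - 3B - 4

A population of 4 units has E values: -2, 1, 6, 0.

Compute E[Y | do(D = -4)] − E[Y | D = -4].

29.25

Under do(D=-4), D's equation is replaced by D=-4 for every unit. Per-unit Y: 0, 3, -112, 8. Mean = -25.25.
Conditioning on D=-4 selects the 2 unit(s) with E ∈ {1, 6}. Their Y values: 3, -112. Mean = -54.5.
Difference = -25.25 − (-54.5) = 29.25.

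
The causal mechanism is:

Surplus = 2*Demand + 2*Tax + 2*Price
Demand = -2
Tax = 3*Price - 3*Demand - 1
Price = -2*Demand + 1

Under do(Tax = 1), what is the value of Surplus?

The intervention breaks the incoming arrows to Tax: Tax = 3*Price - 3*Demand - 1 no longer applies, and Tax = 1.
Price = -2*Demand + 1  [with Demand=-2]  = 5
Surplus = 2*Demand + 2*Tax + 2*Price  [with Demand=-2, Tax=1, Price=5]  = 8

8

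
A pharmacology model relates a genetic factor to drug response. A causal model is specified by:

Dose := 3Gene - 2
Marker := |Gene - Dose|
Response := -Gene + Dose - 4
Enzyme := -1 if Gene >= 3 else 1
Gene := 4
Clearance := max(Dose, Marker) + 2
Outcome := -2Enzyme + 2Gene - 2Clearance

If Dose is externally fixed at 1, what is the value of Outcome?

Under do(Dose=1), the mechanism Dose := 3Gene - 2 is discarded; Dose is fixed at 1.
Enzyme = -1 if Gene >= 3 else 1  [with Gene=4]  = -1
Marker = |Gene - Dose|  [with Gene=4, Dose=1]  = 3
Clearance = max(Dose, Marker) + 2  [with Dose=1, Marker=3]  = 5
Outcome = -2Enzyme + 2Gene - 2Clearance  [with Enzyme=-1, Gene=4, Clearance=5]  = 0

0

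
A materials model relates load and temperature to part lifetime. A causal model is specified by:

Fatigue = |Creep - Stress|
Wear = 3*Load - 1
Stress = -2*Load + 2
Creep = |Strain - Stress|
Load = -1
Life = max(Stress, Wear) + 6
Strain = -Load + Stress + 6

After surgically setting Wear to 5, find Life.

Under do(Wear=5), the mechanism Wear = 3*Load - 1 is discarded; Wear is fixed at 5.
Stress = -2*Load + 2  [with Load=-1]  = 4
Life = max(Stress, Wear) + 6  [with Stress=4, Wear=5]  = 11

11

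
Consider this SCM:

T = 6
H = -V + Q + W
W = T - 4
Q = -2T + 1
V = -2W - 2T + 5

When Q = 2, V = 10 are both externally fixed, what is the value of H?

-6

The joint intervention fixes Q = 2, V = 10, removing each variable's own equation.
W = T - 4  [with T=6]  = 2
H = -V + Q + W  [with V=10, Q=2, W=2]  = -6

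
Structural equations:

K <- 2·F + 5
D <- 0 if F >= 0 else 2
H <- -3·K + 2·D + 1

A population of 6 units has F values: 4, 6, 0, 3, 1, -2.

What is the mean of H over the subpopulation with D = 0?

Observing D=0 restricts to units where D's equation naturally yields 0: F ∈ {4, 6, 0, 3, 1}. In that subpopulation H = -38, -50, -14, -32, -20, mean -30.8.

-30.8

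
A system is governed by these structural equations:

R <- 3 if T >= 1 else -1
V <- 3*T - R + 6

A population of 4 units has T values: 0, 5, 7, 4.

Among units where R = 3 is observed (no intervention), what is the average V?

Observing R=3 restricts to units where R's equation naturally yields 3: T ∈ {5, 7, 4}. In that subpopulation V = 18, 24, 15, mean 19.

19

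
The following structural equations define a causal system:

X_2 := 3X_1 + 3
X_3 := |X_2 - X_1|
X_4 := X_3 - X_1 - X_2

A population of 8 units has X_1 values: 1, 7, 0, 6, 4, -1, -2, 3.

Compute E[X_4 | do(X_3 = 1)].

Under do(X_3=1), X_3's equation is replaced by X_3=1 for every unit. Per-unit X_4: -6, -30, -2, -26, -18, 2, 6, -14. Mean = -11.

-11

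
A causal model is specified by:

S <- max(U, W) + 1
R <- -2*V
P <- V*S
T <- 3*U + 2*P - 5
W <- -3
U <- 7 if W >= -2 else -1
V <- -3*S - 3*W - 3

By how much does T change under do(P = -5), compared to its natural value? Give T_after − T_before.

Intervening sets P = -5 and removes its equation (P <- V*S).
U = 7 if W >= -2 else -1  [with W=-3]  = -1
T = 3*U + 2*P - 5  [with U=-1, P=-5]  = -18
Without intervention: U = 7 if W >= -2 else -1  [with W=-3]  = -1; S = max(U, W) + 1  [with U=-1, W=-3]  = 0; V = -3*S - 3*W - 3  [with S=0, W=-3]  = 6; P = V*S  [with V=6, S=0]  = 0; T = 3*U + 2*P - 5  [with U=-1, P=0]  = -8.
Change = -18 − (-8) = -10.

-10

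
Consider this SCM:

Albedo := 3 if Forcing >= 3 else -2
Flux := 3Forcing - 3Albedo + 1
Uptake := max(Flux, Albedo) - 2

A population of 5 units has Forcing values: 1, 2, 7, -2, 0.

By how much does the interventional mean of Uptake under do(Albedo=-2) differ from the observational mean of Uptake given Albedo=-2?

4.05

The intervention sets Albedo=-2 in all 5 units regardless of Forcing. Recomputing Uptake per unit gives 8, 11, 26, -1, 5; average 9.8.
Conditioning on Albedo=-2 selects the 4 unit(s) with Forcing ∈ {1, 2, -2, 0}. Their Uptake values: 8, 11, -1, 5. Mean = 5.75.
Difference = 9.8 − 5.75 = 4.05.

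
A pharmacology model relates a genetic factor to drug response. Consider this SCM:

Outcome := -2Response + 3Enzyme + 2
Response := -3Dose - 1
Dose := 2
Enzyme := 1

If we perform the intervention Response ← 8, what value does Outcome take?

-11

The intervention breaks the incoming arrows to Response: Response := -3Dose - 1 no longer applies, and Response = 8.
Outcome = -2Response + 3Enzyme + 2  [with Response=8, Enzyme=1]  = -11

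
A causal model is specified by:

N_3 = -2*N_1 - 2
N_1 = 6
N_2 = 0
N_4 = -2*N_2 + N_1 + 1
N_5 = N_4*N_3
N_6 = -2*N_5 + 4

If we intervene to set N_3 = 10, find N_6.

-136

The intervention breaks the incoming arrows to N_3: N_3 = -2*N_1 - 2 no longer applies, and N_3 = 10.
N_4 = -2*N_2 + N_1 + 1  [with N_2=0, N_1=6]  = 7
N_5 = N_4*N_3  [with N_4=7, N_3=10]  = 70
N_6 = -2*N_5 + 4  [with N_5=70]  = -136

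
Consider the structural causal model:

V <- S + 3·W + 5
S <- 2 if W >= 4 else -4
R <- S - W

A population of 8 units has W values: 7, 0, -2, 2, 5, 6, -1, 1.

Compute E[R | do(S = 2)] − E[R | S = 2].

3.75

do(S=2) breaks S's dependence on W. With S=2 fixed, R across the units is -5, 2, 4, 0, -3, -4, 3, 1, mean -0.25.
Conditioning on S=2 selects the 3 unit(s) with W ∈ {7, 5, 6}. Their R values: -5, -3, -4. Mean = -4.
Difference = -0.25 − (-4) = 3.75.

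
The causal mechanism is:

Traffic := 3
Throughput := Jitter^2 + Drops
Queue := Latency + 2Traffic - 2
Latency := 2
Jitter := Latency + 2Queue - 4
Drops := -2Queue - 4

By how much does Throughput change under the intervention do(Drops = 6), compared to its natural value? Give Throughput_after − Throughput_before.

Under do(Drops=6), the mechanism Drops := -2Queue - 4 is discarded; Drops is fixed at 6.
Queue = Latency + 2Traffic - 2  [with Latency=2, Traffic=3]  = 6
Jitter = Latency + 2Queue - 4  [with Latency=2, Queue=6]  = 10
Throughput = Jitter^2 + Drops  [with Jitter=10, Drops=6]  = 106
Without intervention: Queue = Latency + 2Traffic - 2  [with Latency=2, Traffic=3]  = 6; Drops = -2Queue - 4  [with Queue=6]  = -16; Jitter = Latency + 2Queue - 4  [with Latency=2, Queue=6]  = 10; Throughput = Jitter^2 + Drops  [with Jitter=10, Drops=-16]  = 84.
Change = 106 − 84 = 22.

22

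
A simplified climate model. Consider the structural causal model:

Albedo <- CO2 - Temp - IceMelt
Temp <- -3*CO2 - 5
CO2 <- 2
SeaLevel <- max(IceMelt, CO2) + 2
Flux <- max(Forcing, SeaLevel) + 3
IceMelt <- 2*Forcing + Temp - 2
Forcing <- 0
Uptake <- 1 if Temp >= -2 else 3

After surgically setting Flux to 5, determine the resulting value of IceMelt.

-13

Under do(Flux=5), the mechanism Flux <- max(Forcing, SeaLevel) + 3 is discarded; Flux is fixed at 5.
Since IceMelt is not a descendant of the intervened variable, it is unaffected.
Temp = -3*CO2 - 5  [with CO2=2]  = -11
IceMelt = 2*Forcing + Temp - 2  [with Forcing=0, Temp=-11]  = -13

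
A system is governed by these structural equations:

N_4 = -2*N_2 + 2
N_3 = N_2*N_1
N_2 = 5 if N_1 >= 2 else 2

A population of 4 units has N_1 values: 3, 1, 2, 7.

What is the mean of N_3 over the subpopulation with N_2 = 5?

20

Conditioning on N_2=5 selects the 3 unit(s) with N_1 ∈ {3, 2, 7}. Their N_3 values: 15, 10, 35. Mean = 20.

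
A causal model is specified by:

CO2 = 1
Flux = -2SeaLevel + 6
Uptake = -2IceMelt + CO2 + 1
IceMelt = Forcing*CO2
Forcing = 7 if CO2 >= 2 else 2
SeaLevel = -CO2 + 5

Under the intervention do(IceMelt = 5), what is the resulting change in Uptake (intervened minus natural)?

The intervention breaks the incoming arrows to IceMelt: IceMelt = Forcing*CO2 no longer applies, and IceMelt = 5.
Uptake = -2IceMelt + CO2 + 1  [with IceMelt=5, CO2=1]  = -8
Without intervention: Forcing = 7 if CO2 >= 2 else 2  [with CO2=1]  = 2; IceMelt = Forcing*CO2  [with Forcing=2, CO2=1]  = 2; Uptake = -2IceMelt + CO2 + 1  [with IceMelt=2, CO2=1]  = -2.
Change = -8 − (-2) = -6.

-6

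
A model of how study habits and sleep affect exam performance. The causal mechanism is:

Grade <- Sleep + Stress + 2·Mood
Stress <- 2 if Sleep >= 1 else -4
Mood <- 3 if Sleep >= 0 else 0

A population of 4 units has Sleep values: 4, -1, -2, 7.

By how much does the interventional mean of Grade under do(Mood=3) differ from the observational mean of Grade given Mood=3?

do(Mood=3) breaks Mood's dependence on Sleep. With Mood=3 fixed, Grade across the units is 12, 1, 0, 15, mean 7.
Observing Mood=3 restricts to units where Mood's equation naturally yields 3: Sleep ∈ {4, 7}. In that subpopulation Grade = 12, 15, mean 13.5.
Difference = 7 − 13.5 = -6.5.

-6.5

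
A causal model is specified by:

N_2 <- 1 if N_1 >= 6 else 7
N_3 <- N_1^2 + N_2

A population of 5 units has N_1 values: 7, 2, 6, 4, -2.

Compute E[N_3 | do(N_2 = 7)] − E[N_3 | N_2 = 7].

The intervention sets N_2=7 in all 5 units regardless of N_1. Recomputing N_3 per unit gives 56, 11, 43, 23, 11; average 28.8.
E[N_3|N_2=7] averages over only the 3 units with N_2=7 (N_1 = 2, 4, -2): N_3 = 11, 23, 11, mean 15.
Difference = 28.8 − 15 = 13.8.

13.8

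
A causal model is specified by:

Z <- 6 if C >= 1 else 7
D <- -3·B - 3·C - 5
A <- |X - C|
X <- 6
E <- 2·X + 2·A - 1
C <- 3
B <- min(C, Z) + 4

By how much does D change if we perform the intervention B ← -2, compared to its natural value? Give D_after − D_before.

Intervening sets B = -2 and removes its equation (B <- min(C, Z) + 4).
D = -3·B - 3·C - 5  [with B=-2, C=3]  = -8
Without intervention: Z = 6 if C >= 1 else 7  [with C=3]  = 6; B = min(C, Z) + 4  [with C=3, Z=6]  = 7; D = -3·B - 3·C - 5  [with B=7, C=3]  = -35.
Change = -8 − (-35) = 27.

27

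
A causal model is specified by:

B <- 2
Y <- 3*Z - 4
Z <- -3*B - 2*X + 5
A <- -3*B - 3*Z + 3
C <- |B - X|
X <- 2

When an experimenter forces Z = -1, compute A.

0

The intervention breaks the incoming arrows to Z: Z <- -3*B - 2*X + 5 no longer applies, and Z = -1.
A = -3*B - 3*Z + 3  [with B=2, Z=-1]  = 0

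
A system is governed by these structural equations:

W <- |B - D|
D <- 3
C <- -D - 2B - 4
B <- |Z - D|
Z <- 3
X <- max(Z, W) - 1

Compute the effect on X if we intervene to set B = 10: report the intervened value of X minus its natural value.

4

The intervention breaks the incoming arrows to B: B <- |Z - D| no longer applies, and B = 10.
W = |B - D|  [with B=10, D=3]  = 7
X = max(Z, W) - 1  [with Z=3, W=7]  = 6
Without intervention: B = |Z - D|  [with Z=3, D=3]  = 0; W = |B - D|  [with B=0, D=3]  = 3; X = max(Z, W) - 1  [with Z=3, W=3]  = 2.
Change = 6 − 2 = 4.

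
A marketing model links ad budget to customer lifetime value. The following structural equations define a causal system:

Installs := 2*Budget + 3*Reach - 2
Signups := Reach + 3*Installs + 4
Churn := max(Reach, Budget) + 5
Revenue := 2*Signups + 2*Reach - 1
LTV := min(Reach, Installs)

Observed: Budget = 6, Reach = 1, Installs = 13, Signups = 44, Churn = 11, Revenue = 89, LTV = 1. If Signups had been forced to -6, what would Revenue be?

-11

Under do(Signups=-6), the mechanism Signups := Reach + 3*Installs + 4 is discarded; Signups is fixed at -6.
Revenue = 2*Signups + 2*Reach - 1  [with Signups=-6, Reach=1]  = -11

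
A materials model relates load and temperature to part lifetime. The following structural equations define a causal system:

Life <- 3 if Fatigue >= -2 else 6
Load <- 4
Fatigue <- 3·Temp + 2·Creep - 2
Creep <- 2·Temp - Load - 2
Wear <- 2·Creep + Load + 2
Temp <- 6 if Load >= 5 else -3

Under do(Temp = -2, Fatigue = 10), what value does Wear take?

-14

The joint intervention fixes Temp = -2, Fatigue = 10, removing each variable's own equation.
Creep = 2·Temp - Load - 2  [with Temp=-2, Load=4]  = -10
Wear = 2·Creep + Load + 2  [with Creep=-10, Load=4]  = -14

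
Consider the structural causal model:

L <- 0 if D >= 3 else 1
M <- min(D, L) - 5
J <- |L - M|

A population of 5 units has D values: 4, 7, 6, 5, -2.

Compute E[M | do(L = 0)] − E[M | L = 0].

-0.4

do(L=0) breaks L's dependence on D. With L=0 fixed, M across the units is -5, -5, -5, -5, -7, mean -5.4.
Observing L=0 restricts to units where L's equation naturally yields 0: D ∈ {4, 7, 6, 5}. In that subpopulation M = -5, -5, -5, -5, mean -5.
Difference = -5.4 − (-5) = -0.4.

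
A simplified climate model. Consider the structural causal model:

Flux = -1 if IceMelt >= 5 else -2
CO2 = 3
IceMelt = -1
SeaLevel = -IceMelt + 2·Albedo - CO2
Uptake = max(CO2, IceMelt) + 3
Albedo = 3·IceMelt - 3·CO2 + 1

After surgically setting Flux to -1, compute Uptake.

The intervention breaks the incoming arrows to Flux: Flux = -1 if IceMelt >= 5 else -2 no longer applies, and Flux = -1.
Since Uptake is not a descendant of the intervened variable, it is unaffected.
Uptake = max(CO2, IceMelt) + 3  [with CO2=3, IceMelt=-1]  = 6

6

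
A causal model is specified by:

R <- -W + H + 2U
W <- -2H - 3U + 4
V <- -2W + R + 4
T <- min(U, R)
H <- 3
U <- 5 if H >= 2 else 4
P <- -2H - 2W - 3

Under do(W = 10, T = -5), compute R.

The joint intervention fixes W = 10, T = -5, removing each variable's own equation.
U = 5 if H >= 2 else 4  [with H=3]  = 5
R = -W + H + 2U  [with W=10, H=3, U=5]  = 3

3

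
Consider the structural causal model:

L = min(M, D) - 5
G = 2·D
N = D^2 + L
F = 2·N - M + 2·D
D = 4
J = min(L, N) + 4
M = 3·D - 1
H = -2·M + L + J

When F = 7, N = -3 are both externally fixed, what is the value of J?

1

Setting F = 7, N = -3 by intervention discards those variables' equations.
M = 3·D - 1  [with D=4]  = 11
L = min(M, D) - 5  [with M=11, D=4]  = -1
J = min(L, N) + 4  [with L=-1, N=-3]  = 1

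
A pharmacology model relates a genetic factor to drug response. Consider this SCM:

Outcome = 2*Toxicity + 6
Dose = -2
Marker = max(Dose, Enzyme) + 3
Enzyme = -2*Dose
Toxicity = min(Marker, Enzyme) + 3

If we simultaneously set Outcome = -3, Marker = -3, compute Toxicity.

0

Under do(Outcome = -3, Marker = -3), each intervened variable's structural equation is replaced by its fixed value.
Enzyme = -2*Dose  [with Dose=-2]  = 4
Toxicity = min(Marker, Enzyme) + 3  [with Marker=-3, Enzyme=4]  = 0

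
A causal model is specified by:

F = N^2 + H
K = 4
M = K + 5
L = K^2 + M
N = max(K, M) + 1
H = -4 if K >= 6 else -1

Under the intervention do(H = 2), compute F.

102

Under do(H=2), the mechanism H = -4 if K >= 6 else -1 is discarded; H is fixed at 2.
M = K + 5  [with K=4]  = 9
N = max(K, M) + 1  [with K=4, M=9]  = 10
F = N^2 + H  [with N=10, H=2]  = 102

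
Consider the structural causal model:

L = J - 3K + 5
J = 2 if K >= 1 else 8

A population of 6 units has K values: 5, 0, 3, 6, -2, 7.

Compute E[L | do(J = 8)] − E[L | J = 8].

Every unit gets J=8 under the intervention. L values become -2, 13, 4, -5, 19, -8; E[L|do(J=8)] = 3.5.
Observing J=8 restricts to units where J's equation naturally yields 8: K ∈ {0, -2}. In that subpopulation L = 13, 19, mean 16.
Difference = 3.5 − 16 = -12.5.

-12.5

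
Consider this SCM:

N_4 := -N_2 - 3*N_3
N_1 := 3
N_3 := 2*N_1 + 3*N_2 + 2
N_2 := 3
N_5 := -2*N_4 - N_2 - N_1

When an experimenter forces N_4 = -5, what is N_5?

4

Intervening sets N_4 = -5 and removes its equation (N_4 := -N_2 - 3*N_3).
N_5 = -2*N_4 - N_2 - N_1  [with N_4=-5, N_2=3, N_1=3]  = 4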